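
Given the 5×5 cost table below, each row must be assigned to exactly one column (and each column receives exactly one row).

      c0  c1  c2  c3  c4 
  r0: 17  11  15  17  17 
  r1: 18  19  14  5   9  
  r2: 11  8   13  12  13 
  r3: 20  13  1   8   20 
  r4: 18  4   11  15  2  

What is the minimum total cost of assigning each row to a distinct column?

Minimum assignment cost: 30

optimal assignment: row0→col1 (cost 11), row1→col3 (cost 5), row2→col0 (cost 11), row3→col2 (cost 1), row4→col4 (cost 2)
total = 11 + 5 + 11 + 1 + 2 = 30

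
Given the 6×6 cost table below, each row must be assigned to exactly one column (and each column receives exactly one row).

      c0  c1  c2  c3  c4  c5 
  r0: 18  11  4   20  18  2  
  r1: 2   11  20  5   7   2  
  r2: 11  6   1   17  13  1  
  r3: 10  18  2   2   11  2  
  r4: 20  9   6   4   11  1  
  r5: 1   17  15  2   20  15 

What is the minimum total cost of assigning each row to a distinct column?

optimal assignment: row0→col2 (cost 4), row1→col4 (cost 7), row2→col1 (cost 6), row3→col3 (cost 2), row4→col5 (cost 1), row5→col0 (cost 1)
total = 4 + 7 + 6 + 2 + 1 + 1 = 21

Minimum assignment cost: 21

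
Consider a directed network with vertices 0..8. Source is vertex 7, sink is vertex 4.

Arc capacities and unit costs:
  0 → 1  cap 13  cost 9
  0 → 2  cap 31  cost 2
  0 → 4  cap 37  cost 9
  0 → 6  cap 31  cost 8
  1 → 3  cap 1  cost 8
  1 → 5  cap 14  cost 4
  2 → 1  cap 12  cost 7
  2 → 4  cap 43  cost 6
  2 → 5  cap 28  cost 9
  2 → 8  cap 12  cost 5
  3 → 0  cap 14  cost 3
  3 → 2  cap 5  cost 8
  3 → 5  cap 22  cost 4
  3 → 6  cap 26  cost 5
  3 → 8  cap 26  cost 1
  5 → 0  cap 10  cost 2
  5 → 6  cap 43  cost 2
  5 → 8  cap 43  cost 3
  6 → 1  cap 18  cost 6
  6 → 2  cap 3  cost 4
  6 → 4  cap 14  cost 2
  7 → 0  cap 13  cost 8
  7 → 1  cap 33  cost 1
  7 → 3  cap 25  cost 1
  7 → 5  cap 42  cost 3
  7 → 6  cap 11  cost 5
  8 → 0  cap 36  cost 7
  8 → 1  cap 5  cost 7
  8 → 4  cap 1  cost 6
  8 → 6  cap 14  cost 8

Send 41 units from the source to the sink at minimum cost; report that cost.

Minimum cost for 41 units: 434

shortest-cost path #1: 7→6→4 push 11 @ unit cost 7 (adds 77)
shortest-cost path #2: 7→5→6→4 push 3 @ unit cost 7 (adds 21)
shortest-cost path #3: 7→3→8→4 push 1 @ unit cost 8 (adds 8)
shortest-cost path #4: 7→3→0→2→4 push 14 @ unit cost 12 (adds 168)
shortest-cost path #5: 7→5→0→2→4 push 10 @ unit cost 13 (adds 130)
shortest-cost path #6: 7→3→2→4 push 2 @ unit cost 15 (adds 30)
total cost = 434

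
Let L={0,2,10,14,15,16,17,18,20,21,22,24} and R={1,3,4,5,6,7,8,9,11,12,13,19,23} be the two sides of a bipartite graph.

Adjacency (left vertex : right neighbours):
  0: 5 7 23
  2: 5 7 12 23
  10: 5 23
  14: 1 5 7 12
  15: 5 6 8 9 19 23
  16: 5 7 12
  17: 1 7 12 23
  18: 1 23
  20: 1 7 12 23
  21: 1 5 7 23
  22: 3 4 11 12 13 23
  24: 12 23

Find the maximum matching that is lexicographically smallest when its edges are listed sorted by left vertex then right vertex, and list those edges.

Lex-smallest maximum matching: {(0,5), (2,7), (10,23), (14,1), (15,6), (16,12), (22,3)}

|M| = 7 (so the lex-smallest maximum matching has 7 edges)
process left vertices in ascending order; for each, take the smallest-labelled available neighbour that still permits 7 edges overall, or leave it unmatched if none does
lex-smallest matching: {0-5, 2-7, 10-23, 14-1, 15-6, 16-12, 22-3}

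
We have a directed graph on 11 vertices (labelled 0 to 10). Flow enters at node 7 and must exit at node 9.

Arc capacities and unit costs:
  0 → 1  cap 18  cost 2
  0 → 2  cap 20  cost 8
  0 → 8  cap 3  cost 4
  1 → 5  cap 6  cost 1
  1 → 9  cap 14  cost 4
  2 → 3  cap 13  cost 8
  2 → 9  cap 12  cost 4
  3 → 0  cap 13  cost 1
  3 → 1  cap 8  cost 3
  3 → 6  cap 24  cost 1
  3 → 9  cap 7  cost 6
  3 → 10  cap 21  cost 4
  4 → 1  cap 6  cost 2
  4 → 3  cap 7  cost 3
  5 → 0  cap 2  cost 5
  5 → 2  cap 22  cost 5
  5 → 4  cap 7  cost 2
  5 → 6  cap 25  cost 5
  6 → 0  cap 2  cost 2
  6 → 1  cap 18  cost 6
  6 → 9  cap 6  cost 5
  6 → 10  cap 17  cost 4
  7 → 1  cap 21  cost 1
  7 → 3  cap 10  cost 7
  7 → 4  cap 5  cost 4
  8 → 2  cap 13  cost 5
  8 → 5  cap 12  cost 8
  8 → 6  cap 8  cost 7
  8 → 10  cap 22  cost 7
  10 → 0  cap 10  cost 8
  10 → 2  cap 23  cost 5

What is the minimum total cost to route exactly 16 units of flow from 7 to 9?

Minimum cost for 16 units: 92

shortest-cost path #1: 7→1→9 push 14 @ unit cost 5 (adds 70)
shortest-cost path #2: 7→1→5→2→9 push 2 @ unit cost 11 (adds 22)
total cost = 92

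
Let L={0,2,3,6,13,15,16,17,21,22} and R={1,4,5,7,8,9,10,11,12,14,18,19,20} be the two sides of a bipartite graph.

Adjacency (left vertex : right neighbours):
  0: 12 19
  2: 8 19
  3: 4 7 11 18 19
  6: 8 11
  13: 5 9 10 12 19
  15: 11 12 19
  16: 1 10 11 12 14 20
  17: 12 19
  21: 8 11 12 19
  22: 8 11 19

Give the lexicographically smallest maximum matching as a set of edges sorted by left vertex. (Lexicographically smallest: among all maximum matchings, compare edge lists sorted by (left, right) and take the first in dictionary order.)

|M| = 7 (so the lex-smallest maximum matching has 7 edges)
process left vertices in ascending order; for each, take the smallest-labelled available neighbour that still permits 7 edges overall, or leave it unmatched if none does
lex-smallest matching: {0-12, 2-8, 3-4, 6-11, 13-5, 15-19, 16-1}

Lex-smallest maximum matching: {(0,12), (2,8), (3,4), (6,11), (13,5), (15,19), (16,1)}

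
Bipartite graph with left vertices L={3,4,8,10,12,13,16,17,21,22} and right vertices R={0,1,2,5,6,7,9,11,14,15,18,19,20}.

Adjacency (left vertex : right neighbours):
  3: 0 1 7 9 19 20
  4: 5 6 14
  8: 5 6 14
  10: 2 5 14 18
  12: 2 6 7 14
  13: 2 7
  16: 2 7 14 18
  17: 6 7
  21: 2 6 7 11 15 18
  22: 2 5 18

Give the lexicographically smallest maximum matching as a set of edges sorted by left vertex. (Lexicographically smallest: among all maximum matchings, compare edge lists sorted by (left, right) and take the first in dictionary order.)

Lex-smallest maximum matching: {(3,0), (4,5), (8,6), (10,2), (12,7), (16,14), (21,11), (22,18)}

|M| = 8 (so the lex-smallest maximum matching has 8 edges)
process left vertices in ascending order; for each, take the smallest-labelled available neighbour that still permits 8 edges overall, or leave it unmatched if none does
lex-smallest matching: {3-0, 4-5, 8-6, 10-2, 12-7, 16-14, 21-11, 22-18}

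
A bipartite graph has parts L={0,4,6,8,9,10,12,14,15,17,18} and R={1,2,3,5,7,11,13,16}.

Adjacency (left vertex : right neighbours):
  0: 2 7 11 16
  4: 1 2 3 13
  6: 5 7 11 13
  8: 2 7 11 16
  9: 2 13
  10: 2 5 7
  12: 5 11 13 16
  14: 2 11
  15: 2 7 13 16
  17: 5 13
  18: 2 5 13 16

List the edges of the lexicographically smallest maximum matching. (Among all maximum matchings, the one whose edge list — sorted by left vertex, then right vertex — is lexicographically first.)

|M| = 7 (so the lex-smallest maximum matching has 7 edges)
process left vertices in ascending order; for each, take the smallest-labelled available neighbour that still permits 7 edges overall, or leave it unmatched if none does
lex-smallest matching: {0-2, 4-1, 6-5, 8-7, 9-13, 12-11, 15-16}

Lex-smallest maximum matching: {(0,2), (4,1), (6,5), (8,7), (9,13), (12,11), (15,16)}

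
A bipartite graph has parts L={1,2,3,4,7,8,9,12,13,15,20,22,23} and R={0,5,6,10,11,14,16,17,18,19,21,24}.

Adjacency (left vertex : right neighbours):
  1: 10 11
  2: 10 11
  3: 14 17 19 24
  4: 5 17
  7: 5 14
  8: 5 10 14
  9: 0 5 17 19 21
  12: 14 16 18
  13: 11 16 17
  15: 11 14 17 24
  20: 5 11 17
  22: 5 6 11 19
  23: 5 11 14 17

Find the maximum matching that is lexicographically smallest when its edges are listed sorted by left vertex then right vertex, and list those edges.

|M| = 11 (so the lex-smallest maximum matching has 11 edges)
process left vertices in ascending order; for each, take the smallest-labelled available neighbour that still permits 11 edges overall, or leave it unmatched if none does
lex-smallest matching: {1-10, 2-11, 3-19, 4-5, 7-14, 9-0, 12-18, 13-16, 15-24, 20-17, 22-6}

Lex-smallest maximum matching: {(1,10), (2,11), (3,19), (4,5), (7,14), (9,0), (12,18), (13,16), (15,24), (20,17), (22,6)}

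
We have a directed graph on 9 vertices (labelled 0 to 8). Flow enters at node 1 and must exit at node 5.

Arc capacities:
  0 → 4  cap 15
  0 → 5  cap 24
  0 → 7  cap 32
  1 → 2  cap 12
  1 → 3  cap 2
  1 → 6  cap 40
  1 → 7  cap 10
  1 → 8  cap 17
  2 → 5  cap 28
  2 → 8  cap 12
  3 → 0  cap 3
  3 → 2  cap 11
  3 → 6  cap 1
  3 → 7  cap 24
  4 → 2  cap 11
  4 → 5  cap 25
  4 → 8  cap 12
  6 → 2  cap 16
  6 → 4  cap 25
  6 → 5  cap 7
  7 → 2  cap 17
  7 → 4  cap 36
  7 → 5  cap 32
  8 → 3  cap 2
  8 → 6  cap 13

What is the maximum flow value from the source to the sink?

Maximum flow value: 74

augment #1: 1→2→5 bottleneck 12, total now 12
augment #2: 1→6→5 bottleneck 7, total now 19
augment #3: 1→7→5 bottleneck 10, total now 29
augment #4: 1→3→0→5 bottleneck 2, total now 31
augment #5: 1→6→2→5 bottleneck 16, total now 47
augment #6: 1→6→4→5 bottleneck 17, total now 64
augment #7: 1→8→3→0→5 bottleneck 1, total now 65
augment #8: 1→8→3→7→5 bottleneck 1, total now 66
augment #9: 1→8→6→4→5 bottleneck 8, total now 74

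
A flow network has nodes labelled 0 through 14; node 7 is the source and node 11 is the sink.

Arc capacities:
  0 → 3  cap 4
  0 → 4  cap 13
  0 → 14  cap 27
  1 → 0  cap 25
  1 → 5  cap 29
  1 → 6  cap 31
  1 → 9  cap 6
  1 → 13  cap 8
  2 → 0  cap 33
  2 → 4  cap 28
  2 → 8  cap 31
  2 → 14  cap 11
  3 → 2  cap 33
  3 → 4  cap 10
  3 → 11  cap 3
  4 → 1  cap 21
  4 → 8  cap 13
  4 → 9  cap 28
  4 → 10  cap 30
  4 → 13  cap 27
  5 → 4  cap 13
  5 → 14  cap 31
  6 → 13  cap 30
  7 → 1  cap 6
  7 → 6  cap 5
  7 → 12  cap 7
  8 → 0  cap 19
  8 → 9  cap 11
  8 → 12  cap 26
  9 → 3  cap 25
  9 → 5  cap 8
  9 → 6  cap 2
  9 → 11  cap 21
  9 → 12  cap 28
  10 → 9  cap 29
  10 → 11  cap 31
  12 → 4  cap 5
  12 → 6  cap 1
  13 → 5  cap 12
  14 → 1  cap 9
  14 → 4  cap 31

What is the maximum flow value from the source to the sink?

Maximum flow value: 17

augment #1: 7→1→9→11 bottleneck 6, total now 6
augment #2: 7→12→4→9→11 bottleneck 5, total now 11
augment #3: 7→6→13→5→4→9→11 bottleneck 5, total now 16
augment #4: 7→12→6→13→5→4→9→11 bottleneck 1, total now 17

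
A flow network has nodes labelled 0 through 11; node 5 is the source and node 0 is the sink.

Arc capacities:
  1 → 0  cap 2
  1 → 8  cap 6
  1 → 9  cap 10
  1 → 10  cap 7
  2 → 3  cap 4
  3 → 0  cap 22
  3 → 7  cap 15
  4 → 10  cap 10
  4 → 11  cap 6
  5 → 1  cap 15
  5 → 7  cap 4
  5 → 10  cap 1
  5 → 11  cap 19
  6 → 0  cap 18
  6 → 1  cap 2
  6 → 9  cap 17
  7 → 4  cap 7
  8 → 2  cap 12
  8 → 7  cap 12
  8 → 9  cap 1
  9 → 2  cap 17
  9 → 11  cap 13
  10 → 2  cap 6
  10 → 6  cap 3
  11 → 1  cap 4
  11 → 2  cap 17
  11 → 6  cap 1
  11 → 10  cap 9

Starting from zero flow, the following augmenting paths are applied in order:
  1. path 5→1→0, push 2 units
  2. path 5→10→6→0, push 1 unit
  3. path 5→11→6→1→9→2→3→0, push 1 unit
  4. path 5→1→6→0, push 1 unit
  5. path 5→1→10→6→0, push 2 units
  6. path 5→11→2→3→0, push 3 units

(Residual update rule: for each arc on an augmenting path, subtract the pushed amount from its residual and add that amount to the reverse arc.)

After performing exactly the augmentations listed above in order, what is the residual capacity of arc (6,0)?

Residual capacity of (6,0): 14

after path 1 (5→1→0, push 2): res(6,0)=18
after path 2 (5→10→6→0, push 1): res(6,0)=17
after path 3 (5→11→6→1→9→2→3→0, push 1): res(6,0)=17
after path 4 (5→1→6→0, push 1): res(6,0)=16
after path 5 (5→1→10→6→0, push 2): res(6,0)=14
after path 6 (5→11→2→3→0, push 3): res(6,0)=14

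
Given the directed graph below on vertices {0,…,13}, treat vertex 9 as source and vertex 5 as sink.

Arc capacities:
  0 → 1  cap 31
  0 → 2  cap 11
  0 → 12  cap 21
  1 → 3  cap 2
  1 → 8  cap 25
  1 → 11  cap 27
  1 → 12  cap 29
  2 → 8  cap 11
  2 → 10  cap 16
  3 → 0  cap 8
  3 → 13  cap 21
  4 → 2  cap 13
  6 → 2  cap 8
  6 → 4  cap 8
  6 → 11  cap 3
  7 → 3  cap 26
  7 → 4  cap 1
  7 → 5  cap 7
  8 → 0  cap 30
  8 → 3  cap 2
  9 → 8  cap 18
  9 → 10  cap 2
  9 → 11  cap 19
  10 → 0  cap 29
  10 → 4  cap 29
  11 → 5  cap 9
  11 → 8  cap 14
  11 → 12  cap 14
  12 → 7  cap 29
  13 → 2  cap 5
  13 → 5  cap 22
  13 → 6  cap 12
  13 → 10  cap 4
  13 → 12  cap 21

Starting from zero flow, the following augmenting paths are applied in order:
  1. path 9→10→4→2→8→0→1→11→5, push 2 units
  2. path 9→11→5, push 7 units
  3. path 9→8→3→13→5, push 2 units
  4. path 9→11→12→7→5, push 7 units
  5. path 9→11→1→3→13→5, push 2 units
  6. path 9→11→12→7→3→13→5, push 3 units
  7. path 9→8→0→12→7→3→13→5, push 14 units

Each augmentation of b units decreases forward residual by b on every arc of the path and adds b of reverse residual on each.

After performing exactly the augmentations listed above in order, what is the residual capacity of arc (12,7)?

after path 1 (9→10→4→2→8→0→1→11→5, push 2): res(12,7)=29
after path 2 (9→11→5, push 7): res(12,7)=29
after path 3 (9→8→3→13→5, push 2): res(12,7)=29
after path 4 (9→11→12→7→5, push 7): res(12,7)=22
after path 5 (9→11→1→3→13→5, push 2): res(12,7)=22
after path 6 (9→11→12→7→3→13→5, push 3): res(12,7)=19
after path 7 (9→8→0→12→7→3→13→5, push 14): res(12,7)=5

Residual capacity of (12,7): 5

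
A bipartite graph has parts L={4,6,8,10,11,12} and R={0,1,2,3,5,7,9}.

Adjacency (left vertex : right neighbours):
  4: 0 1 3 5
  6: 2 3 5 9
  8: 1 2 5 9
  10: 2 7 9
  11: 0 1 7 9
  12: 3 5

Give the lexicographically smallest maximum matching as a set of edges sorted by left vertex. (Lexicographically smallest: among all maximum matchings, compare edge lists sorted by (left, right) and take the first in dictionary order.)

|M| = 6 (so the lex-smallest maximum matching has 6 edges)
process left vertices in ascending order; for each, take the smallest-labelled available neighbour that still permits 6 edges overall, or leave it unmatched if none does
lex-smallest matching: {4-0, 6-2, 8-1, 10-7, 11-9, 12-3}

Lex-smallest maximum matching: {(4,0), (6,2), (8,1), (10,7), (11,9), (12,3)}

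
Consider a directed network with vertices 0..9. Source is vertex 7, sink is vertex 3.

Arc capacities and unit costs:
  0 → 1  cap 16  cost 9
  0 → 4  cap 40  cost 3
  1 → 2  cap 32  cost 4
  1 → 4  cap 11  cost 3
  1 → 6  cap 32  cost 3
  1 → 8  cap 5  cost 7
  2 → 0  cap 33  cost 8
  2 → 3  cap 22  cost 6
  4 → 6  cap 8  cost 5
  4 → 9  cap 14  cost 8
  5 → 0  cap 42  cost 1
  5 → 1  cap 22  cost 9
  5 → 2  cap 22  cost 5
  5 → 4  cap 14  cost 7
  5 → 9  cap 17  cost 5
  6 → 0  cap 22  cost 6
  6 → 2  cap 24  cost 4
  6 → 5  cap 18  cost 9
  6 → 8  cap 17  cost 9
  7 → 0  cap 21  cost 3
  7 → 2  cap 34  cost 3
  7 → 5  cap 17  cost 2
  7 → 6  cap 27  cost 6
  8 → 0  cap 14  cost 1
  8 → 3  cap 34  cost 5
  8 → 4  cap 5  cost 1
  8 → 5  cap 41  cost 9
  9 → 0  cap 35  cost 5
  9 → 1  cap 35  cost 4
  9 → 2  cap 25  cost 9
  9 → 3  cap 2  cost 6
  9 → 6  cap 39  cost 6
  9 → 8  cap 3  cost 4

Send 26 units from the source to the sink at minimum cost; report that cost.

Minimum cost for 26 units: 256

shortest-cost path #1: 7→2→3 push 22 @ unit cost 9 (adds 198)
shortest-cost path #2: 7→5→9→3 push 2 @ unit cost 13 (adds 26)
shortest-cost path #3: 7→5→9→8→3 push 2 @ unit cost 16 (adds 32)
total cost = 256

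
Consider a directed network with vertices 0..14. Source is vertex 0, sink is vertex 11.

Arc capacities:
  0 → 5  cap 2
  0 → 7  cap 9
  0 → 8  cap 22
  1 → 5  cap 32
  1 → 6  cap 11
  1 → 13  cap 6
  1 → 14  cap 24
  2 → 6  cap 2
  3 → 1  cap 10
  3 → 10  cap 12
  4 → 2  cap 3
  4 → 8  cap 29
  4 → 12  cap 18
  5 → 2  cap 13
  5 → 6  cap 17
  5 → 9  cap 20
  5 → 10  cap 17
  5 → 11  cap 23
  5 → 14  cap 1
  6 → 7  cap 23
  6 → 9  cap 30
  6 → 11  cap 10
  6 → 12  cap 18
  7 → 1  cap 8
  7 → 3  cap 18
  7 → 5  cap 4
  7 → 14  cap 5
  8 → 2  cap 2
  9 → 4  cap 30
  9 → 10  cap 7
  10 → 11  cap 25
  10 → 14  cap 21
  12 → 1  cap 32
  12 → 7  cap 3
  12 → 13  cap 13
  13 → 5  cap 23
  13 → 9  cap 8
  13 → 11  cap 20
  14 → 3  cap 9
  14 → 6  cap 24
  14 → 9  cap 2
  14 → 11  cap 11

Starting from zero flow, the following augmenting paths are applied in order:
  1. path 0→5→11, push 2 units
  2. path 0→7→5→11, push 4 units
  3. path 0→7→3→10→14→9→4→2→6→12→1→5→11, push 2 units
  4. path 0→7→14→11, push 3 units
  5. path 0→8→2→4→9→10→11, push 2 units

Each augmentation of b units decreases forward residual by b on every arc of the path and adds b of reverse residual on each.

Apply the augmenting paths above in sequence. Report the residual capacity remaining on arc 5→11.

Residual capacity of (5,11): 15

after path 1 (0→5→11, push 2): res(5,11)=21
after path 2 (0→7→5→11, push 4): res(5,11)=17
after path 3 (0→7→3→10→14→9→4→2→6→12→1→5→11, push 2): res(5,11)=15
after path 4 (0→7→14→11, push 3): res(5,11)=15
after path 5 (0→8→2→4→9→10→11, push 2): res(5,11)=15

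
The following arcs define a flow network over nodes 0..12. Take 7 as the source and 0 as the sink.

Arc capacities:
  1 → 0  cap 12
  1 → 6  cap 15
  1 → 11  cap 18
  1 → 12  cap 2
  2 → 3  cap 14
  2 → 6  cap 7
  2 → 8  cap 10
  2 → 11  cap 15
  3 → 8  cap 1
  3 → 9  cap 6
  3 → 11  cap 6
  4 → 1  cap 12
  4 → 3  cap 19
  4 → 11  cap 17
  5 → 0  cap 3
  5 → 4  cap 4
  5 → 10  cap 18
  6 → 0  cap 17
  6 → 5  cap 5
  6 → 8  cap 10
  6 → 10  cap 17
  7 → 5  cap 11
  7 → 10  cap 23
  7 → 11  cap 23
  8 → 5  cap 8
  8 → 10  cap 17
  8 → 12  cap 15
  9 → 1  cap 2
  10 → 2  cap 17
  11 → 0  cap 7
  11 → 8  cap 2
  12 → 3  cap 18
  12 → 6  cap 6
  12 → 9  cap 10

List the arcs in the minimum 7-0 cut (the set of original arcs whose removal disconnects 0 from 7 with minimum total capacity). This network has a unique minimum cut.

Min-cut arcs: {(2,6), (5,0), (5,4), (9,1), (11,0), (12,6)} (total capacity 29)

augment #1: 7→5→0 push 3
augment #2: 7→11→0 push 7
augment #3: 7→5→4→1→0 push 4
augment #4: 7→10→2→6→0 push 7
augment #5: 7→11→8→12→6→0 push 2
augment #6: 7→10→2→3→9→1→0 push 2
augment #7: 7→10→2→8→12→6→0 push 4
max flow = 29; residual-reachable set from 7 gives S-side
cut edges (S→T): {(2,6), (5,0), (5,4), (9,1), (11,0), (12,6)} total cap 29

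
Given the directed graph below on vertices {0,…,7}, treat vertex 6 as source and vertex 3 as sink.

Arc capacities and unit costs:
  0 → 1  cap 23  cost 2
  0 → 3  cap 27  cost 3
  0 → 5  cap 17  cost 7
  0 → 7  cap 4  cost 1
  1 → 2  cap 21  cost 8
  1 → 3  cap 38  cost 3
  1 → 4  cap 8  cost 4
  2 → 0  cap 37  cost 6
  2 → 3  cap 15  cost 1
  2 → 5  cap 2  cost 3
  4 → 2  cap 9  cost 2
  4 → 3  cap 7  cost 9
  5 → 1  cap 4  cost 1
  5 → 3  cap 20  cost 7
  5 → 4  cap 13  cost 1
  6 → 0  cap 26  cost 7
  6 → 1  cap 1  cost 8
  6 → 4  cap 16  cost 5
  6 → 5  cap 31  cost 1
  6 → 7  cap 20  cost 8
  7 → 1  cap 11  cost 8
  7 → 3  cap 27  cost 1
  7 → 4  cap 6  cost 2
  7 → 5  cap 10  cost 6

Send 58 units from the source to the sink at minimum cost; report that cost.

Minimum cost for 58 units: 455

shortest-cost path #1: 6→5→1→3 push 4 @ unit cost 5 (adds 20)
shortest-cost path #2: 6→5→4→2→3 push 9 @ unit cost 5 (adds 45)
shortest-cost path #3: 6→5→3 push 18 @ unit cost 8 (adds 144)
shortest-cost path #4: 6→7→3 push 20 @ unit cost 9 (adds 180)
shortest-cost path #5: 6→0→7→3 push 4 @ unit cost 9 (adds 36)
shortest-cost path #6: 6→0→3 push 3 @ unit cost 10 (adds 30)
total cost = 455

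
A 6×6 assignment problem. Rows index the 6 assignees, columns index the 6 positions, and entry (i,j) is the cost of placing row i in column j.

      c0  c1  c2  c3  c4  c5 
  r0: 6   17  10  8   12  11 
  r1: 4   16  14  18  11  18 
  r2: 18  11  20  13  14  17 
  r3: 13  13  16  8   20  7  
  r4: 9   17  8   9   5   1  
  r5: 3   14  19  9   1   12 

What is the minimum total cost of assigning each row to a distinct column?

optimal assignment: row0→col2 (cost 10), row1→col0 (cost 4), row2→col1 (cost 11), row3→col3 (cost 8), row4→col5 (cost 1), row5→col4 (cost 1)
total = 10 + 4 + 11 + 8 + 1 + 1 = 35

Minimum assignment cost: 35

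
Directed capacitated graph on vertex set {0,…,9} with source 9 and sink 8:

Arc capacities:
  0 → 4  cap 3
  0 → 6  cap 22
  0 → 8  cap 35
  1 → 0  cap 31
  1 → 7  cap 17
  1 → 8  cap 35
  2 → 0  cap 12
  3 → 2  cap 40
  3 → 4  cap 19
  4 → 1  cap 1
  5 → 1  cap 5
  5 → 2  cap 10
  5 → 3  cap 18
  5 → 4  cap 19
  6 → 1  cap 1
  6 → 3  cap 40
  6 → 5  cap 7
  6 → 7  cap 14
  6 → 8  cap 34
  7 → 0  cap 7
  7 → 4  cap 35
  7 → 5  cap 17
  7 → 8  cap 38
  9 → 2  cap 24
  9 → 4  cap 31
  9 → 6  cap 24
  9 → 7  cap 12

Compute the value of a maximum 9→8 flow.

Maximum flow value: 49

augment #1: 9→6→8 bottleneck 24, total now 24
augment #2: 9→7→8 bottleneck 12, total now 36
augment #3: 9→2→0→8 bottleneck 12, total now 48
augment #4: 9→4→1→8 bottleneck 1, total now 49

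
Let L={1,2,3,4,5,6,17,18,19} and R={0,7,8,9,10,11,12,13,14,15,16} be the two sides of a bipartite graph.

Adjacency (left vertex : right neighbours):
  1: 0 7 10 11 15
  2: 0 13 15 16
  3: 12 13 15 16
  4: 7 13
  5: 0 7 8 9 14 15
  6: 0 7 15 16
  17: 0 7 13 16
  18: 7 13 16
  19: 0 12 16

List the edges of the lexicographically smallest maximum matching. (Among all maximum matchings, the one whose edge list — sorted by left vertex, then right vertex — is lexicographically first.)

|M| = 8 (so the lex-smallest maximum matching has 8 edges)
process left vertices in ascending order; for each, take the smallest-labelled available neighbour that still permits 8 edges overall, or leave it unmatched if none does
lex-smallest matching: {1-10, 2-0, 3-12, 4-7, 5-8, 6-15, 17-13, 18-16}

Lex-smallest maximum matching: {(1,10), (2,0), (3,12), (4,7), (5,8), (6,15), (17,13), (18,16)}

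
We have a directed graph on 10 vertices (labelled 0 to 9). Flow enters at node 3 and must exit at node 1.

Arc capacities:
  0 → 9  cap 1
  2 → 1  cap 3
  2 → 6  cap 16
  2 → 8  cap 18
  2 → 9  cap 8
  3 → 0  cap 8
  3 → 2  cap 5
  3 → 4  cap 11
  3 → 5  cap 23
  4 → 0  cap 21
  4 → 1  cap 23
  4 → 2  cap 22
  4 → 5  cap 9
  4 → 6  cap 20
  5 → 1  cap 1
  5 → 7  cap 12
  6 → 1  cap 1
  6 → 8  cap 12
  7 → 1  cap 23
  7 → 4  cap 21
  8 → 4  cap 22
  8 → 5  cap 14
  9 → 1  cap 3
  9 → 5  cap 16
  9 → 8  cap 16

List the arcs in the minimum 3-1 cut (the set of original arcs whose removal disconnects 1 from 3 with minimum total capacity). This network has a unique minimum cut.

Min-cut arcs: {(0,9), (3,2), (3,4), (5,1), (5,7)} (total capacity 30)

augment #1: 3→2→1 push 3
augment #2: 3→4→1 push 11
augment #3: 3→5→1 push 1
augment #4: 3→0→9→1 push 1
augment #5: 3→2→6→1 push 1
augment #6: 3→2→9→1 push 1
augment #7: 3→5→7→1 push 12
max flow = 30; residual-reachable set from 3 gives S-side
cut edges (S→T): {(0,9), (3,2), (3,4), (5,1), (5,7)} total cap 30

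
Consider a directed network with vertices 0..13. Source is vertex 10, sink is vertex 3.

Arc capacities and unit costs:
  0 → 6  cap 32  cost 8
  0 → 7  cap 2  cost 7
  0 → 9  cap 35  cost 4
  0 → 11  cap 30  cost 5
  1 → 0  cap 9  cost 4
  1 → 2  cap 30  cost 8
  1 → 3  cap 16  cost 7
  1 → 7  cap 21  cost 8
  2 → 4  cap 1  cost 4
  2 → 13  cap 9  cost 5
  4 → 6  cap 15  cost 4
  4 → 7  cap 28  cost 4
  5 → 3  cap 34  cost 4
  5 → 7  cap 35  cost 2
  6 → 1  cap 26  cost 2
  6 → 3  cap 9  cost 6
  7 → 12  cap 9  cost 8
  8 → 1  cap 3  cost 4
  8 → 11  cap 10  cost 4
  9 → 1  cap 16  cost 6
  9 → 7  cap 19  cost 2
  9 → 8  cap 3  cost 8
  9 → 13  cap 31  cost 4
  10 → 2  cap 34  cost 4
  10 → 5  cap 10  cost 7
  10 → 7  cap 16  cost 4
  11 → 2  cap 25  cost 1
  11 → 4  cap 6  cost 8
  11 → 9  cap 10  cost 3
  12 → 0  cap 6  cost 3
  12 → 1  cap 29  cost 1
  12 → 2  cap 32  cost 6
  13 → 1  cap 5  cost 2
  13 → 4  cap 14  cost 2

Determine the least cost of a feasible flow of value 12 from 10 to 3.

shortest-cost path #1: 10→5→3 push 10 @ unit cost 11 (adds 110)
shortest-cost path #2: 10→2→4→6→3 push 1 @ unit cost 18 (adds 18)
shortest-cost path #3: 10→2→13→1→3 push 1 @ unit cost 18 (adds 18)
total cost = 146

Minimum cost for 12 units: 146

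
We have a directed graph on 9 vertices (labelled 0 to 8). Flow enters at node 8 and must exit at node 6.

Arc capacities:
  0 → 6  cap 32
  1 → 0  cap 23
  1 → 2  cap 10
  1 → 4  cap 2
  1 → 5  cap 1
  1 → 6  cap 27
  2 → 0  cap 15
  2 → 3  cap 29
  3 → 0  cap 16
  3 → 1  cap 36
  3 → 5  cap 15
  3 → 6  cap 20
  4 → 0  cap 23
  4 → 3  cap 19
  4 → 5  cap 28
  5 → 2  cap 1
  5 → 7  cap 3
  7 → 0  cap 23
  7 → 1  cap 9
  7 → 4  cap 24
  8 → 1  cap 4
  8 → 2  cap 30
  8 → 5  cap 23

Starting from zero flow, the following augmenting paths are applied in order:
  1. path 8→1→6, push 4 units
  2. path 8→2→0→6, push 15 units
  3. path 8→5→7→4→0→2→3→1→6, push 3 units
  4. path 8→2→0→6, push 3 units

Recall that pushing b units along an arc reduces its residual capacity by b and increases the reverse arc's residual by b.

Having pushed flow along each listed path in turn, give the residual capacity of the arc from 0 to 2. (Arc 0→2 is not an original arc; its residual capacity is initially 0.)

after path 1 (8→1→6, push 4): res(0,2)=0
after path 2 (8→2→0→6, push 15): res(0,2)=15
after path 3 (8→5→7→4→0→2→3→1→6, push 3): res(0,2)=12
after path 4 (8→2→0→6, push 3): res(0,2)=15

Residual capacity of (0,2): 15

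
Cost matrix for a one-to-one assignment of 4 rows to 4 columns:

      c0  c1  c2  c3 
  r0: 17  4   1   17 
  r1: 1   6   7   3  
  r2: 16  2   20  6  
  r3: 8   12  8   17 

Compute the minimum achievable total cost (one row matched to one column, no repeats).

Minimum assignment cost: 14

optimal assignment: row0→col2 (cost 1), row1→col3 (cost 3), row2→col1 (cost 2), row3→col0 (cost 8)
total = 1 + 3 + 2 + 8 = 14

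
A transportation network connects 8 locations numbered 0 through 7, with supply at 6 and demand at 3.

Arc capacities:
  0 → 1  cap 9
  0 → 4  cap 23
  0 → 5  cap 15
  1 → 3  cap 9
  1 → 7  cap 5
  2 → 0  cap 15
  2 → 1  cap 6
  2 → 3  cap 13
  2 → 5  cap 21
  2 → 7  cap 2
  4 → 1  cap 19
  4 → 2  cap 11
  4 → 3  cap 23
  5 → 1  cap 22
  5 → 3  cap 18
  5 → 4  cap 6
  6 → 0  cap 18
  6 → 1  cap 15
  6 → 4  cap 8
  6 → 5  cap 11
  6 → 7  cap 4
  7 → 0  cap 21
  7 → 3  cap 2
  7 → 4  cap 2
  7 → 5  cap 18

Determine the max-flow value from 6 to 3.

augment #1: 6→1→3 bottleneck 9, total now 9
augment #2: 6→4→3 bottleneck 8, total now 17
augment #3: 6→5→3 bottleneck 11, total now 28
augment #4: 6→7→3 bottleneck 2, total now 30
augment #5: 6→0→4→3 bottleneck 15, total now 45
augment #6: 6→0→5→3 bottleneck 3, total now 48
augment #7: 6→7→5→3 bottleneck 2, total now 50
augment #8: 6→1→7→5→3 bottleneck 2, total now 52
augment #9: 6→1→7→4→2→3 bottleneck 2, total now 54
augment #10: 6→1→7→0→4→2→3 bottleneck 1, total now 55

Maximum flow value: 55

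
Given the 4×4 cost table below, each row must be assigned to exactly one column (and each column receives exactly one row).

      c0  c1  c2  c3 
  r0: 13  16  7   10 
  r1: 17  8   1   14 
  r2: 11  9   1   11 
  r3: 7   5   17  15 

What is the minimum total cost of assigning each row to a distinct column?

Minimum assignment cost: 26

optimal assignment: row0→col3 (cost 10), row1→col1 (cost 8), row2→col2 (cost 1), row3→col0 (cost 7)
total = 10 + 8 + 1 + 7 = 26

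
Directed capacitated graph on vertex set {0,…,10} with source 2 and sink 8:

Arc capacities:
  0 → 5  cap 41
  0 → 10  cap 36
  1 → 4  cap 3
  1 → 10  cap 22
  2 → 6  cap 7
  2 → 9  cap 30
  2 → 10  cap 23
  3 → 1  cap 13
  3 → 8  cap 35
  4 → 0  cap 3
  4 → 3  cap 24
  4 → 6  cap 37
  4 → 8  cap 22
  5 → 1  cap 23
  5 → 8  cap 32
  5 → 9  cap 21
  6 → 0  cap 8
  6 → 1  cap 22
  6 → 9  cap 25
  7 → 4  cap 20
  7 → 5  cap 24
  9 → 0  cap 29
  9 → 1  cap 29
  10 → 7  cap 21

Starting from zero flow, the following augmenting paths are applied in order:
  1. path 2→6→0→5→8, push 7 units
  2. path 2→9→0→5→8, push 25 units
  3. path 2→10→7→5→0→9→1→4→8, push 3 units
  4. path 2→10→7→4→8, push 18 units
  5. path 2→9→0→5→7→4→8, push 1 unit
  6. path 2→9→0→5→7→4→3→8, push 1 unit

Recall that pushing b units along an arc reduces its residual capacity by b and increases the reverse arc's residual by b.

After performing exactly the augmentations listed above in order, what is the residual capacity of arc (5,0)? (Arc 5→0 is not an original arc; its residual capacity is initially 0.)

Residual capacity of (5,0): 31

after path 1 (2→6→0→5→8, push 7): res(5,0)=7
after path 2 (2→9→0→5→8, push 25): res(5,0)=32
after path 3 (2→10→7→5→0→9→1→4→8, push 3): res(5,0)=29
after path 4 (2→10→7→4→8, push 18): res(5,0)=29
after path 5 (2→9→0→5→7→4→8, push 1): res(5,0)=30
after path 6 (2→9→0→5→7→4→3→8, push 1): res(5,0)=31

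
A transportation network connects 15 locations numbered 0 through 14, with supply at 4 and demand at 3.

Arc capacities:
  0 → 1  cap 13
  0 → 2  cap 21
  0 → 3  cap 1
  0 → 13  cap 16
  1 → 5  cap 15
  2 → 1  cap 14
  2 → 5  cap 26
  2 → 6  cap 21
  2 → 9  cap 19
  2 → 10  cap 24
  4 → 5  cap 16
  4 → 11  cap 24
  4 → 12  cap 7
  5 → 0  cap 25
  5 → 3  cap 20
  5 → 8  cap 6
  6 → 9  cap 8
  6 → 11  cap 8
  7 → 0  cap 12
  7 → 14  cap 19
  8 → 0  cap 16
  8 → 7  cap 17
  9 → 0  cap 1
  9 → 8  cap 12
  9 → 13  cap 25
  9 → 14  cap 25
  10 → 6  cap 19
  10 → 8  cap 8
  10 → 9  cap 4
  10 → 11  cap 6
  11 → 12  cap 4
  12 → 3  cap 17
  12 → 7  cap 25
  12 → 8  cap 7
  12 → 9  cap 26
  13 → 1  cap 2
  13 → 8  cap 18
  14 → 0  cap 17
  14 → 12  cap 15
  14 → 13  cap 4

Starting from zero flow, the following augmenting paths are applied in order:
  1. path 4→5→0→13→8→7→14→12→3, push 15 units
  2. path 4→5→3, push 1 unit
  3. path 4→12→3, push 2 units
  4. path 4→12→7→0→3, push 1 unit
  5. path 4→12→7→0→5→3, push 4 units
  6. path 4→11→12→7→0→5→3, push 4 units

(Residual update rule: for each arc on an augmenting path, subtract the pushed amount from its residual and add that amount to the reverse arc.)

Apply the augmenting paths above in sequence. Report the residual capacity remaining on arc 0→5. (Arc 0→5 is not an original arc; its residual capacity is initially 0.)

Residual capacity of (0,5): 7

after path 1 (4→5→0→13→8→7→14→12→3, push 15): res(0,5)=15
after path 2 (4→5→3, push 1): res(0,5)=15
after path 3 (4→12→3, push 2): res(0,5)=15
after path 4 (4→12→7→0→3, push 1): res(0,5)=15
after path 5 (4→12→7→0→5→3, push 4): res(0,5)=11
after path 6 (4→11→12→7→0→5→3, push 4): res(0,5)=7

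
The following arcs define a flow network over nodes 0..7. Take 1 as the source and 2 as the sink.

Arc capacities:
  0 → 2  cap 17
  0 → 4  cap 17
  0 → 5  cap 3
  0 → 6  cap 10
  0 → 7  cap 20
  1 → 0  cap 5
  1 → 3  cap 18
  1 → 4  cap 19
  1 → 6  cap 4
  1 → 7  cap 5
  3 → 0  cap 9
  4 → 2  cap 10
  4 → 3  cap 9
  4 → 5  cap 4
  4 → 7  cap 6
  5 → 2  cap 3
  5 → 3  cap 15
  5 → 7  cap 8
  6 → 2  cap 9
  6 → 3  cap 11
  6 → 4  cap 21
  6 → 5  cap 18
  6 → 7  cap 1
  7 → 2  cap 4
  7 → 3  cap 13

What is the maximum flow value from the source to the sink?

augment #1: 1→0→2 bottleneck 5, total now 5
augment #2: 1→4→2 bottleneck 10, total now 15
augment #3: 1→6→2 bottleneck 4, total now 19
augment #4: 1→7→2 bottleneck 4, total now 23
augment #5: 1→3→0→2 bottleneck 9, total now 32
augment #6: 1→4→5→2 bottleneck 3, total now 35

Maximum flow value: 35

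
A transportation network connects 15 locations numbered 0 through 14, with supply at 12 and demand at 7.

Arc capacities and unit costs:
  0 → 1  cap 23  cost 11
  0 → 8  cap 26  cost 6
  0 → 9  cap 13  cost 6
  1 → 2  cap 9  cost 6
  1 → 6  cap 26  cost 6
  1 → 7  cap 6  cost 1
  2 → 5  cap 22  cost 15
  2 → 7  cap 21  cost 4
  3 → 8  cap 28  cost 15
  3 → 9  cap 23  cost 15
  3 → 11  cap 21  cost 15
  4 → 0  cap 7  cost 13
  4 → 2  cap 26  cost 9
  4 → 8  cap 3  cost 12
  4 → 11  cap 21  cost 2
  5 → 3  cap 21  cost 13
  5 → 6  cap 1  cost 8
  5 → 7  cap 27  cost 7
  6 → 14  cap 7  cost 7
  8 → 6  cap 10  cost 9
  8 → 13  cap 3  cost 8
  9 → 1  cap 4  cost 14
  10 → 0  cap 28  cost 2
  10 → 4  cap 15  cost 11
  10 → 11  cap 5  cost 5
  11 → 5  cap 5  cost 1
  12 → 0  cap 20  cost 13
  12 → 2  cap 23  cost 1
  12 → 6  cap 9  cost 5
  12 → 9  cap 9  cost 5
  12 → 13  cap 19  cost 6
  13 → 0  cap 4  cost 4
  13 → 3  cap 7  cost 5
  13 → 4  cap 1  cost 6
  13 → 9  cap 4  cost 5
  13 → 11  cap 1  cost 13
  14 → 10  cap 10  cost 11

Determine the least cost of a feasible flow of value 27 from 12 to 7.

shortest-cost path #1: 12→2→7 push 21 @ unit cost 5 (adds 105)
shortest-cost path #2: 12→9→1→7 push 4 @ unit cost 20 (adds 80)
shortest-cost path #3: 12→13→0→1→7 push 2 @ unit cost 22 (adds 44)
total cost = 229

Minimum cost for 27 units: 229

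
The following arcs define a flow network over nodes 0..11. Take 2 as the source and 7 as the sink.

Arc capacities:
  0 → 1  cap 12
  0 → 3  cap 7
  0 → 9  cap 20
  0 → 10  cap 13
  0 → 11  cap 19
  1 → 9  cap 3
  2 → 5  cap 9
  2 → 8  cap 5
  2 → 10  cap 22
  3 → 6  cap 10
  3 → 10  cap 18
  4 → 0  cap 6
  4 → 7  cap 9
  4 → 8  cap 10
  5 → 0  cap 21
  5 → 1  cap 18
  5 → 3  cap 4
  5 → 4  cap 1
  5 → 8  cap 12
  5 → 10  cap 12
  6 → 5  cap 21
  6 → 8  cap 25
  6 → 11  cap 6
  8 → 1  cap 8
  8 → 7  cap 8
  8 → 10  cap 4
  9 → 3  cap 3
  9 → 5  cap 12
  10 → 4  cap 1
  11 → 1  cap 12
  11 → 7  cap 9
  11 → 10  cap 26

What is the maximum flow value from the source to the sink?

augment #1: 2→8→7 bottleneck 5, total now 5
augment #2: 2→5→4→7 bottleneck 1, total now 6
augment #3: 2→5→8→7 bottleneck 3, total now 9
augment #4: 2→10→4→7 bottleneck 1, total now 10
augment #5: 2→5→0→11→7 bottleneck 5, total now 15

Maximum flow value: 15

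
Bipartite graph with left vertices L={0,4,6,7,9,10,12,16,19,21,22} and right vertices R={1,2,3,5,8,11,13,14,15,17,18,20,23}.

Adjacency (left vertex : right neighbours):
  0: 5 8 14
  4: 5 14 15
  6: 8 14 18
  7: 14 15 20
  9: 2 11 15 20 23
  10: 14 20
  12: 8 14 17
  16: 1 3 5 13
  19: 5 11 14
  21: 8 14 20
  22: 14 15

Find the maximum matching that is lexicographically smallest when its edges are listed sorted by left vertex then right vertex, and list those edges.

|M| = 10 (so the lex-smallest maximum matching has 10 edges)
process left vertices in ascending order; for each, take the smallest-labelled available neighbour that still permits 10 edges overall, or leave it unmatched if none does
lex-smallest matching: {0-5, 4-14, 6-18, 7-15, 9-2, 10-20, 12-17, 16-1, 19-11, 21-8}

Lex-smallest maximum matching: {(0,5), (4,14), (6,18), (7,15), (9,2), (10,20), (12,17), (16,1), (19,11), (21,8)}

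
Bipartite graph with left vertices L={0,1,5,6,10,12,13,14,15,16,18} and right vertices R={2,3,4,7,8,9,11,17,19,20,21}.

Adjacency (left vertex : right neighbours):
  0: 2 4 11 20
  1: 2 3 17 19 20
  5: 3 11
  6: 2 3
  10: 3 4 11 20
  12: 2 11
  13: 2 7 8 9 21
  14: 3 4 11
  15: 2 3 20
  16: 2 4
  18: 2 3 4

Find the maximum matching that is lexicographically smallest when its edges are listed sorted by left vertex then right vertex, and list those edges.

|M| = 7 (so the lex-smallest maximum matching has 7 edges)
process left vertices in ascending order; for each, take the smallest-labelled available neighbour that still permits 7 edges overall, or leave it unmatched if none does
lex-smallest matching: {0-2, 1-17, 5-3, 10-4, 12-11, 13-7, 15-20}

Lex-smallest maximum matching: {(0,2), (1,17), (5,3), (10,4), (12,11), (13,7), (15,20)}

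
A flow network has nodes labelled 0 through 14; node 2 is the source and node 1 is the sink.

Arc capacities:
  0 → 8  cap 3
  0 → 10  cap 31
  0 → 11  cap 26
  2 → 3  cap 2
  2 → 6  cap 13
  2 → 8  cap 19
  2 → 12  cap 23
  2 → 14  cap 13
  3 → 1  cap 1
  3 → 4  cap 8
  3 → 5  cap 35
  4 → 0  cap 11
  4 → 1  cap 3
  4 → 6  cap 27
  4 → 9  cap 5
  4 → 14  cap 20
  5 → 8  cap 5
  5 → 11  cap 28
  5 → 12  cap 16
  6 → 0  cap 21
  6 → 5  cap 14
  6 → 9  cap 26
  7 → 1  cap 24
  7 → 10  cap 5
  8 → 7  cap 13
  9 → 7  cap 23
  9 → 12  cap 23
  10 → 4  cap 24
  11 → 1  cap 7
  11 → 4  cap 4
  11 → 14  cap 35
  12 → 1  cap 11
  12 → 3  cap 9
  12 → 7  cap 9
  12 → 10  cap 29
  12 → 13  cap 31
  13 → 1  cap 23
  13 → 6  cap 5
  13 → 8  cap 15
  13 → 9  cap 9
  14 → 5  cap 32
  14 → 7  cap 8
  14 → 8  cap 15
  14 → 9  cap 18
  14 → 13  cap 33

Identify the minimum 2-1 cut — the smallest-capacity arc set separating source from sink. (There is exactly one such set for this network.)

Min-cut arcs: {(2,3), (2,6), (2,12), (2,14), (8,7)} (total capacity 64)

augment #1: 2→3→1 push 1
augment #2: 2→12→1 push 11
augment #3: 2→3→4→1 push 1
augment #4: 2→8→7→1 push 13
augment #5: 2→12→7→1 push 9
augment #6: 2→12→13→1 push 3
augment #7: 2→14→7→1 push 2
augment #8: 2→14→13→1 push 11
augment #9: 2→6→0→11→1 push 7
augment #10: 2→6→0→10→4→1 push 2
augment #11: 2→6→5→12→13→1 push 4
max flow = 64; residual-reachable set from 2 gives S-side
cut edges (S→T): {(2,3), (2,6), (2,12), (2,14), (8,7)} total cap 64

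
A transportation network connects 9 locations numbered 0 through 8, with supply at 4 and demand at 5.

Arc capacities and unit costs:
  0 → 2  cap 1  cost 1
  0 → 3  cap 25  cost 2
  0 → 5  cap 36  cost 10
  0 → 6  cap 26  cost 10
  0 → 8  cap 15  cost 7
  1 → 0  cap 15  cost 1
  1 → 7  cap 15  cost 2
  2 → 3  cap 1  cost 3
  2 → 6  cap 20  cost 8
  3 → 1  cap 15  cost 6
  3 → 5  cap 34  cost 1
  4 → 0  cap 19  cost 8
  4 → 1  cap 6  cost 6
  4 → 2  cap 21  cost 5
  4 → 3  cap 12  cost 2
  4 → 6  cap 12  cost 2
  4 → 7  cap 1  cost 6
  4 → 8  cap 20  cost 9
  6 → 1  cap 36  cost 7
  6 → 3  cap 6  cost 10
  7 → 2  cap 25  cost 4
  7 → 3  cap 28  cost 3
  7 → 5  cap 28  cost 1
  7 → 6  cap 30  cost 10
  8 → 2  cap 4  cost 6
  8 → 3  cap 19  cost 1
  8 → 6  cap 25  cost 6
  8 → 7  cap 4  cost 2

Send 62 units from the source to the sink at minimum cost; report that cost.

shortest-cost path #1: 4→3→5 push 12 @ unit cost 3 (adds 36)
shortest-cost path #2: 4→7→5 push 1 @ unit cost 7 (adds 7)
shortest-cost path #3: 4→2→3→5 push 1 @ unit cost 9 (adds 9)
shortest-cost path #4: 4→1→7→5 push 6 @ unit cost 9 (adds 54)
shortest-cost path #5: 4→8→3→5 push 19 @ unit cost 11 (adds 209)
shortest-cost path #6: 4→0→3→5 push 2 @ unit cost 11 (adds 22)
shortest-cost path #7: 4→8→7→5 push 1 @ unit cost 12 (adds 12)
shortest-cost path #8: 4→6→1→7→5 push 9 @ unit cost 12 (adds 108)
shortest-cost path #9: 4→0→3→8→7→5 push 3 @ unit cost 12 (adds 36)
shortest-cost path #10: 4→0→5 push 8 @ unit cost 18 (adds 144)
total cost = 637

Minimum cost for 62 units: 637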